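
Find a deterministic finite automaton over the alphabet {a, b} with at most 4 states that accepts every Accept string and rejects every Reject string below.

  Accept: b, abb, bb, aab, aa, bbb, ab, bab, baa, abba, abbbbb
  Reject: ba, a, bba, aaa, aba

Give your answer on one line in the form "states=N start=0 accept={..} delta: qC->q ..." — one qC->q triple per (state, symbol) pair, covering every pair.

Fold the examples into a partial DFA from state 0: repeatedly fix the first undefined (state, symbol) met by the shortest-then-alphabetical prefix, trying targets in increasing order and rejecting any under which an Accept and a Reject string meet in one state with the same remainder; add a state when all current targets are rejected. Accepting states are where Accept strings end.
a: 0a undefined. 0a->0: no, aa/a meet in 0. Open state 1: 0a->1.
b: 0b undefined. 0b->0: ok.
aa: 1a undefined. 1a->0: ok.
ab: 1b undefined. 1b->0: no, abba/ba meet in 1. 1b->1: no, b/aba meet in 0. Open state 2: 1b->2.
aba: 2a undefined. 2a->0: no, b/aba meet in 0. 2a->1: ok.
abb: 2b undefined. 2b->0: no, abba/ba meet in 1. 2b->1: no, abb/ba meet in 1. 2b->2: no, abba/ba meet in 1. Open state 3: 2b->3.
abba: 3a undefined. 3a->0: ok.
abbb: 3b undefined. 3b->0: ok.
All examples now run through 4 states with every (state, symbol) defined. Accept strings end in {0,2,3}, Reject strings end in {1}; accept={0,2,3}.

states=4 start=0 accept={0,2,3} delta: 0a->1 0b->0 1a->0 1b->2 2a->1 2b->3 3a->0 3b->0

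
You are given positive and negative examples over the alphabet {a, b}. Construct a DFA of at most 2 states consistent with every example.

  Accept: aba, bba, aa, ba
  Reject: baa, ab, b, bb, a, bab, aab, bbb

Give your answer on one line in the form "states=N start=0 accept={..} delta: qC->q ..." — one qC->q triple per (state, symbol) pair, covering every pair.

states=2 start=0 accept={0} delta: 0a->1 0b->1 1a->0 1b->1

State merging on the prefix tree: take the shortest (then alphabetical) example prefix whose next move is undefined and point that move at state 0, else 1, else 2, ...; a target is out if some Accept/Reject pair would then sit in one state with the same input left (inseparable). If every existing state is out, open a new one.
a: 0a undefined. 0a->0: no, aa/a meet in 0. Open state 1: 0a->1.
b: 0b undefined. 0b->0: no, bba/a meet in 1. 0b->1: ok.
aa: 1a undefined. 1a->0: ok.
ab: 1b undefined. 1b->0: no, aba/baa meet in 1. 1b->1: ok.
All examples now run through 2 states with every (state, symbol) defined. Accept strings end in {0}, Reject strings end in {1}; accept={0}.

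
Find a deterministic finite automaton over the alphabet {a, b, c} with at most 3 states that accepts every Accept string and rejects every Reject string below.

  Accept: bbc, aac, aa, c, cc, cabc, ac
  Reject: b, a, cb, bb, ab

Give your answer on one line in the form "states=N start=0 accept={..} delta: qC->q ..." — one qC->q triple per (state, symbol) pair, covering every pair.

Fold the examples into a partial DFA from state 0: repeatedly fix the first undefined (state, symbol) met by the shortest-then-alphabetical prefix, trying targets in increasing order and rejecting any under which an Accept and a Reject string meet in one state with the same remainder; add a state when all current targets are rejected. Accepting states are where Accept strings end.
a: 0a undefined. 0a->0: no, aa/a meet in 0. Open state 1: 0a->1.
b: 0b undefined. 0b->0: ok.
c: 0c undefined. 0c->0: no, bbc/b meet in 0. 0c->1: no, bbc/a meet in 1. Open state 2: 0c->2.
aa: 1a undefined. 1a->0: no, aa/b meet in 0. 1a->1: no, aa/a meet in 1. 1a->2: ok.
ab: 1b undefined. 1b->0: ok.
ac: 1c undefined. 1c->0: no, ac/b meet in 0. 1c->1: no, ac/a meet in 1. 1c->2: ok.
ca: 2a undefined. 2a->0: ok.
cb: 2b undefined. 2b->0: ok.
cc: 2c undefined. 2c->0: no, aac/b meet in 0. 2c->1: no, aac/a meet in 1. 2c->2: ok.
All examples now run through 3 states with every (state, symbol) defined. Accept strings end in {2}, Reject strings end in {0,1}; accept={2}.

states=3 start=0 accept={2} delta: 0a->1 0b->0 0c->2 1a->2 1b->0 1c->2 2a->0 2b->0 2c->2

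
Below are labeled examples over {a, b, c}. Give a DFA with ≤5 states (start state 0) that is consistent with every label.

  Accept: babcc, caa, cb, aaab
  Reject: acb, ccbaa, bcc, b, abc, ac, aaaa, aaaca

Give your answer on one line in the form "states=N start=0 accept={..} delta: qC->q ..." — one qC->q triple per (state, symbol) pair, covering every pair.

Grow the machine one transition at a time. Run the examples from 0; the earliest place one falls off (shortest prefix, ties alphabetical) gets sent to the lowest-numbered state that keeps every Accept/Reject pair distinguishable — a pair clashes when both reach the same state with identical unread suffix — and to a fresh state only if none does.
a: 0a undefined. 0a->0: no, cb/acb meet in 0 with "cb" left. Open state 1: 0a->1.
b: 0b undefined. 0b->0: ok.
c: 0c undefined. 0c->0: no, caa/ccbaa meet in 1 with "a" left. 0c->1: ok.
aa: 1a undefined. 1a->0: ok.
ab: 1b undefined. 1b->0: no, babcc/bcc meet in 1 with "c" left. 1b->1: ok.
ac: 1c undefined. 1c->0: no, babcc/aaaca meet in 1. 1c->1: no, babcc/acb meet in 1. Open state 2: 1c->2.
acb: 2b undefined. 2b->0: ok.
aaaca: 2a undefined. 2a->0: ok.
babcc: 2c undefined. 2c->0: no, babcc/acb meet in 0. 2c->1: ok.
All examples now run through 3 states with every (state, symbol) defined. Accept strings end in {1}, Reject strings end in {0,2}; accept={1}.

states=3 start=0 accept={1} delta: 0a->1 0b->0 0c->1 1a->0 1b->1 1c->2 2a->0 2b->0 2c->1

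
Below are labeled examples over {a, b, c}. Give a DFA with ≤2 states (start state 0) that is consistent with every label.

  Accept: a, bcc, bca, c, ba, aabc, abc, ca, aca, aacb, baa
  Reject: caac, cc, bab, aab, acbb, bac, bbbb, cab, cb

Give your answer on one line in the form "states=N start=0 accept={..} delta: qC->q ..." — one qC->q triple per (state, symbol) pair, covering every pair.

states=2 start=0 accept={1} delta: 0a->1 0b->1 0c->1 1a->1 1b->0 1c->0

State merging on the prefix tree: take the shortest (then alphabetical) example prefix whose next move is undefined and point that move at state 0, else 1, else 2, ...; a target is out if some Accept/Reject pair would then sit in one state with the same input left (inseparable). If every existing state is out, open a new one.
a: 0a undefined. 0a->0: no, aacb/cb meet in 0 with "cb" left. Open state 1: 0a->1.
b: 0b undefined. 0b->0: no, bcc/cc meet in 0 with "cc" left. 0b->1: ok.
c: 0c undefined. 0c->0: no, a/cb meet in 1. 0c->1: ok.
aa: 1a undefined. 1a->0: no, a/bab meet in 1. 1a->1: ok.
ab: 1b undefined. 1b->0: ok.
ac: 1c undefined. 1c->0: ok.
All examples now run through 2 states with every (state, symbol) defined. Accept strings end in {1}, Reject strings end in {0}; accept={1}.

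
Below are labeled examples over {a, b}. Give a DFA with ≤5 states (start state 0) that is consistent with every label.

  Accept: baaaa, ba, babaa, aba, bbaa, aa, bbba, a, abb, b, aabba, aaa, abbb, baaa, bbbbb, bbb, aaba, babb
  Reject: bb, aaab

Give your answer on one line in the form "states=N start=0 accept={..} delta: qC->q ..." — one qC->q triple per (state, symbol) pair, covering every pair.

State merging on the prefix tree: take the shortest (then alphabetical) example prefix whose next move is undefined and point that move at state 0, else 1, else 2, ...; a target is out if some Accept/Reject pair would then sit in one state with the same input left (inseparable). If every existing state is out, open a new one.
a: 0a undefined. 0a->0: no, abb/bb meet in 0 with "bb" left. Open state 1: 0a->1.
b: 0b undefined. 0b->0: no, b/bb meet in 0. 0b->1: ok.
aa: 1a undefined. 1a->0: no, babb/bb meet in 1 with "b" left. 1a->1: ok.
ab: 1b undefined. 1b->0: no, abbb/bb meet in 0. 1b->1: no, baaaa/bb meet in 1. Open state 2: 1b->2.
aba: 2a undefined. 2a->0: ok.
abb: 2b undefined. 2b->0: no, bbbbb/bb meet in 2. 2b->1: no, abbb/bb meet in 2. 2b->2: no, abb/bb meet in 2. Open state 3: 2b->3.
abbb: 3b undefined. 3b->0: ok.
bbba: 3a undefined. 3a->0: ok.
All examples now run through 4 states with every (state, symbol) defined. Accept strings end in {0,1,3}, Reject strings end in {2}; accept={0,1,3}.

states=4 start=0 accept={0,1,3} delta: 0a->1 0b->1 1a->1 1b->2 2a->0 2b->3 3a->0 3b->0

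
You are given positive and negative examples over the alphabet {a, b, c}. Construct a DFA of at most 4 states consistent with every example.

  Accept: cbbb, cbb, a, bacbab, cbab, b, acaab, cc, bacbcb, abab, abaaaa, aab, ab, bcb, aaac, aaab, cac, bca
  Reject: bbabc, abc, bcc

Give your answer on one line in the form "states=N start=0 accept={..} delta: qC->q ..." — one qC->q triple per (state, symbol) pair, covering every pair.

Fold the examples into a partial DFA from state 0: repeatedly fix the first undefined (state, symbol) met by the shortest-then-alphabetical prefix, trying targets in increasing order and rejecting any under which an Accept and a Reject string meet in one state with the same remainder; add a state when all current targets are rejected. Accepting states are where Accept strings end.
a: 0a undefined. 0a->0: ok.
b: 0b undefined. 0b->0: no, cc/bcc meet in 0 with "cc" left. Open state 1: 0b->1.
c: 0c undefined. 0c->0: ok.
ba: 1a undefined. 1a->0: ok.
bb: 1b undefined. 1b->0: ok.
bc: 1c undefined. 1c->0: no, cbb/bbabc meet in 0. 1c->1: no, cbbb/bbabc meet in 1. Open state 2: 1c->2.
bca: 2a undefined. 2a->0: ok.
bcb: 2b undefined. 2b->0: ok.
bcc: 2c undefined. 2c->0: no, cbb/bcc meet in 0. 2c->1: no, cbbb/bcc meet in 1. 2c->2: ok.
All examples now run through 3 states with every (state, symbol) defined. Accept strings end in {0,1}, Reject strings end in {2}; accept={0,1}.

states=3 start=0 accept={0,1} delta: 0a->0 0b->1 0c->0 1a->0 1b->0 1c->2 2a->0 2b->0 2c->2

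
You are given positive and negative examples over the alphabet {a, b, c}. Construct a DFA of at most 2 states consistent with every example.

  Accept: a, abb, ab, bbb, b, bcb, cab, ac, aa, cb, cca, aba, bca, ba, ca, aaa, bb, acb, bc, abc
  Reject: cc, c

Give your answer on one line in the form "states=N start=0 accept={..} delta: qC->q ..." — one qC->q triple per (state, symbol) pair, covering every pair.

Fold the examples into a partial DFA from state 0: repeatedly fix the first undefined (state, symbol) met by the shortest-then-alphabetical prefix, trying targets in increasing order and rejecting any under which an Accept and a Reject string meet in one state with the same remainder; add a state when all current targets are rejected. Accepting states are where Accept strings end.
a: 0a undefined. 0a->0: no, ac/c meet in 0 with "c" left. Open state 1: 0a->1.
b: 0b undefined. 0b->0: no, bc/c meet in 0 with "c" left. 0b->1: ok.
c: 0c undefined. 0c->0: ok.
aa: 1a undefined. 1a->0: no, aa/cc meet in 0. 1a->1: ok.
ab: 1b undefined. 1b->0: no, ab/cc meet in 0. 1b->1: ok.
ac: 1c undefined. 1c->0: no, ac/cc meet in 0. 1c->1: ok.
All examples now run through 2 states with every (state, symbol) defined. Accept strings end in {1}, Reject strings end in {0}; accept={1}.

states=2 start=0 accept={1} delta: 0a->1 0b->1 0c->0 1a->1 1b->1 1c->1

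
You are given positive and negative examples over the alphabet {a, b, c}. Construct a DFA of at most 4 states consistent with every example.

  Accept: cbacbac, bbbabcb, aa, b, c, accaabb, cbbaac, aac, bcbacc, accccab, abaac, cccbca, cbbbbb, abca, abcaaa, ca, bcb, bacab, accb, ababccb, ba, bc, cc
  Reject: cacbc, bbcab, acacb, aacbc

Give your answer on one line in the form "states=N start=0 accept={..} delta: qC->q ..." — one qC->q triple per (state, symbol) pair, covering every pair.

Fold the examples into a partial DFA from state 0: repeatedly fix the first undefined (state, symbol) met by the shortest-then-alphabetical prefix, trying targets in increasing order and rejecting any under which an Accept and a Reject string meet in one state with the same remainder; add a state when all current targets are rejected. Accepting states are where Accept strings end.
a: 0a undefined. 0a->0: ok.
b: 0b undefined. 0b->0: no, bacab/bbcab meet in 0 with "cab" left. Open state 1: 0b->1.
c: 0c undefined. 0c->0: no, b/acacb meet in 1. 0c->1: ok.
ba: 1a undefined. 1a->0: ok.
bb: 1b undefined. 1b->0: no, cbacbac/cacbc meet in 1. 1b->1: no, cbacbac/acacb meet in 1. Open state 2: 1b->2.
bc: 1c undefined. 1c->0: no, accaabb/acacb meet in 2. 1c->1: no, accaabb/acacb meet in 2. 1c->2: no, bc/acacb meet in 2. Open state 3: 1c->3.
bbb: 2b undefined. 2b->0: ok.
bbc: 2c undefined. 2c->0: no, aa/cacbc meet in 0. 2c->1: no, b/cacbc meet in 1. 2c->2: ok.
bcb: 3b undefined. 3b->0: ok.
cba: 2a undefined. 2a->0: no, cbacbac/bbcab meet in 1. 2a->1: ok.
ccc: 3c undefined. 3c->0: ok.
abca: 3a undefined. 3a->0: no, accaabb/cacbc meet in 2. 3a->1: no, accaabb/cacbc meet in 2. 3a->2: no, cccbca/cacbc meet in 2. 3a->3: ok.
All examples now run through 4 states with every (state, symbol) defined. Accept strings end in {0,1,3}, Reject strings end in {2}; accept={0,1,3}.

states=4 start=0 accept={0,1,3} delta: 0a->0 0b->1 0c->1 1a->0 1b->2 1c->3 2a->1 2b->0 2c->2 3a->3 3b->0 3c->0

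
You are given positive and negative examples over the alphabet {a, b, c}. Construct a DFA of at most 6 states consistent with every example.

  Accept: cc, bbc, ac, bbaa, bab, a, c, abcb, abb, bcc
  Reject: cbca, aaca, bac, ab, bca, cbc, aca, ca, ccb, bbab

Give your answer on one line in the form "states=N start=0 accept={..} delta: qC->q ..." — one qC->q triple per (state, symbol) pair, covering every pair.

State merging on the prefix tree: take the shortest (then alphabetical) example prefix whose next move is undefined and point that move at state 0, else 1, else 2, ...; a target is out if some Accept/Reject pair would then sit in one state with the same input left (inseparable). If every existing state is out, open a new one.
a: 0a undefined. 0a->0: ok.
b: 0b undefined. 0b->0: no, bbc/bac meet in 0 with "c" left. Open state 1: 0b->1.
c: 0c undefined. 0c->0: no, cc/aaca meet in 0. 0c->1: no, bbc/cbc meet in 1 with "bc" left. Open state 2: 0c->2.
ba: 1a undefined. 1a->0: no, ac/bac meet in 2. 1a->1: ok.
bb: 1b undefined. 1b->0: ok.
bc: 1c undefined. 1c->0: no, bbaa/bac meet in 0. 1c->1: no, bcc/bac meet in 1. 1c->2: no, bbc/bac meet in 2. Open state 3: 1c->3.
ca: 2a undefined. 2a->0: no, bbaa/aaca meet in 0. 2a->1: ok.
cb: 2b undefined. 2b->0: no, bbc/cbc meet in 2. 2b->1: ok.
cc: 2c undefined. 2c->0: ok.
bca: 3a undefined. 3a->0: no, cc/cbca meet in 0. 3a->1: ok.
bcc: 3c undefined. 3c->0: ok.
abcb: 3b undefined. 3b->0: ok.
All examples now run through 4 states with every (state, symbol) defined. Accept strings end in {0,2}, Reject strings end in {1,3}; accept={0,2}.

states=4 start=0 accept={0,2} delta: 0a->0 0b->1 0c->2 1a->1 1b->0 1c->3 2a->1 2b->1 2c->0 3a->1 3b->0 3c->0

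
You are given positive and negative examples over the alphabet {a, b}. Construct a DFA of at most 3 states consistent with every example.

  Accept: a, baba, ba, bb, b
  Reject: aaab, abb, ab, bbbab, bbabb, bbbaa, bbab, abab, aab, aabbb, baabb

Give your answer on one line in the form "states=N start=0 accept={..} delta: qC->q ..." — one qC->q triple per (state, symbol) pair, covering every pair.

Grow the machine one transition at a time. Run the examples from 0; the earliest place one falls off (shortest prefix, ties alphabetical) gets sent to the lowest-numbered state that keeps every Accept/Reject pair distinguishable — a pair clashes when both reach the same state with identical unread suffix — and to a fresh state only if none does.
a: 0a undefined. 0a->0: no, bb/abb meet in 0 with "bb" left. Open state 1: 0a->1.
b: 0b undefined. 0b->0: ok.
aa: 1a undefined. 1a->0: no, bb/bbbaa meet in 0. 1a->1: no, a/bbbaa meet in 1. Open state 2: 1a->2.
ab: 1b undefined. 1b->0: no, bb/abb meet in 0. 1b->1: no, a/abb meet in 1. 1b->2: ok.
aaa: 2a undefined. 2a->0: no, baba/aaab meet in 0. 2a->1: ok.
aab: 2b undefined. 2b->0: no, bb/abb meet in 0. 2b->1: no, a/abb meet in 1. 2b->2: ok.
All examples now run through 3 states with every (state, symbol) defined. Accept strings end in {0,1}, Reject strings end in {2}; accept={0,1}.

states=3 start=0 accept={0,1} delta: 0a->1 0b->0 1a->2 1b->2 2a->1 2b->2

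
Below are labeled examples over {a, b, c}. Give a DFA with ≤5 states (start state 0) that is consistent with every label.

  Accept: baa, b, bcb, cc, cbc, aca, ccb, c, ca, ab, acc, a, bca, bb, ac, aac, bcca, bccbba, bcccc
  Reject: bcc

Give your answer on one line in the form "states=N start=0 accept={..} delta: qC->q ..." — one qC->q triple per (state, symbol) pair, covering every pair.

states=4 start=0 accept={0,1,2} delta: 0a->0 0b->1 0c->0 1a->0 1b->0 1c->2 2a->0 2b->0 2c->3 3a->0 3b->0 3c->0

Fold the examples into a partial DFA from state 0: repeatedly fix the first undefined (state, symbol) met by the shortest-then-alphabetical prefix, trying targets in increasing order and rejecting any under which an Accept and a Reject string meet in one state with the same remainder; add a state when all current targets are rejected. Accepting states are where Accept strings end.
a: 0a undefined. 0a->0: ok.
b: 0b undefined. 0b->0: no, cc/bcc meet in 0 with "cc" left. Open state 1: 0b->1.
c: 0c undefined. 0c->0: ok.
ba: 1a undefined. 1a->0: ok.
bb: 1b undefined. 1b->0: ok.
bc: 1c undefined. 1c->0: no, baa/bcc meet in 0. 1c->1: no, b/bcc meet in 1. Open state 2: 1c->2.
bca: 2a undefined. 2a->0: ok.
bcb: 2b undefined. 2b->0: ok.
bcc: 2c undefined. 2c->0: no, baa/bcc meet in 0. 2c->1: no, b/bcc meet in 1. 2c->2: no, cbc/bcc meet in 2. Open state 3: 2c->3.
bcca: 3a undefined. 3a->0: ok.
bccb: 3b undefined. 3b->0: ok.
bccc: 3c undefined. 3c->0: ok.
All examples now run through 4 states with every (state, symbol) defined. Accept strings end in {0,1,2}, Reject strings end in {3}; accept={0,1,2}.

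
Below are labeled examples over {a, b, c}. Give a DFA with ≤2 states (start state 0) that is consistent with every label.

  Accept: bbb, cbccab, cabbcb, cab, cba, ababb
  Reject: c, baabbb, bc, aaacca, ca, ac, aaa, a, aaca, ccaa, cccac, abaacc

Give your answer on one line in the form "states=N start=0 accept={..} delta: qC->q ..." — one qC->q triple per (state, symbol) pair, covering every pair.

Grow the machine one transition at a time. Run the examples from 0; the earliest place one falls off (shortest prefix, ties alphabetical) gets sent to the lowest-numbered state that keeps every Accept/Reject pair distinguishable — a pair clashes when both reach the same state with identical unread suffix — and to a fresh state only if none does.
a: 0a undefined. 0a->0: ok.
b: 0b undefined. 0b->0: no, bbb/baabbb meet in 0. Open state 1: 0b->1.
c: 0c undefined. 0c->0: ok.
ba: 1a undefined. 1a->0: no, bbb/baabbb meet in 1 with "bb" left. 1a->1: ok.
bb: 1b undefined. 1b->0: ok.
bc: 1c undefined. 1c->0: ok.
All examples now run through 2 states with every (state, symbol) defined. Accept strings end in {1}, Reject strings end in {0}; accept={1}.

states=2 start=0 accept={1} delta: 0a->0 0b->1 0c->0 1a->1 1b->0 1c->0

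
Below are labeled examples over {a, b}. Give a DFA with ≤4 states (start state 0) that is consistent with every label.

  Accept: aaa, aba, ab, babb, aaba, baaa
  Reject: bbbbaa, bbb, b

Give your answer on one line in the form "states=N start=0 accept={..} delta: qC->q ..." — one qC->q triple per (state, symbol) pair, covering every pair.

states=3 start=0 accept={1,2} delta: 0a->1 0b->0 1a->0 1b->2 2a->1 2b->1

State merging on the prefix tree: take the shortest (then alphabetical) example prefix whose next move is undefined and point that move at state 0, else 1, else 2, ...; a target is out if some Accept/Reject pair would then sit in one state with the same input left (inseparable). If every existing state is out, open a new one.
a: 0a undefined. 0a->0: no, ab/b meet in 0 with "b" left. Open state 1: 0a->1.
b: 0b undefined. 0b->0: ok.
aa: 1a undefined. 1a->0: ok.
ab: 1b undefined. 1b->0: no, ab/bbbbaa meet in 0. 1b->1: no, aba/bbbbaa meet in 0. Open state 2: 1b->2.
aba: 2a undefined. 2a->0: no, aba/bbbbaa meet in 0. 2a->1: ok.
babb: 2b undefined. 2b->0: no, babb/bbbbaa meet in 0. 2b->1: ok.
All examples now run through 3 states with every (state, symbol) defined. Accept strings end in {1,2}, Reject strings end in {0}; accept={1,2}.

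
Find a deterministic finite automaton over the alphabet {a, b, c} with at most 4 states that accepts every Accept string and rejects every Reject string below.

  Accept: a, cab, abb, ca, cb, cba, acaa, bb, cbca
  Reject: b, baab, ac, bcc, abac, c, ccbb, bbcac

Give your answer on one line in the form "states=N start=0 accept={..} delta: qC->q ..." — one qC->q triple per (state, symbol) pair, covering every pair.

Fold the examples into a partial DFA from state 0: repeatedly fix the first undefined (state, symbol) met by the shortest-then-alphabetical prefix, trying targets in increasing order and rejecting any under which an Accept and a Reject string meet in one state with the same remainder; add a state when all current targets are rejected. Accepting states are where Accept strings end.
a: 0a undefined. 0a->0: ok.
b: 0b undefined. 0b->0: no, a/b meet in 0. Open state 1: 0b->1.
c: 0c undefined. 0c->0: no, a/ac meet in 0. 0c->1: ok.
ba: 1a undefined. 1a->0: no, cab/b meet in 1. 1a->1: no, cab/baab meet in 1 with "b" left. Open state 2: 1a->2.
bb: 1b undefined. 1b->0: ok.
bc: 1c undefined. 1c->0: no, a/ccbb meet in 0. 1c->1: ok.
baa: 2a undefined. 2a->0: ok.
cab: 2b undefined. 2b->0: ok.
abac: 2c undefined. 2c->0: no, a/abac meet in 0. 2c->1: ok.
All examples now run through 3 states with every (state, symbol) defined. Accept strings end in {0,2}, Reject strings end in {1}; accept={0,2}.

states=3 start=0 accept={0,2} delta: 0a->0 0b->1 0c->1 1a->2 1b->0 1c->1 2a->0 2b->0 2c->1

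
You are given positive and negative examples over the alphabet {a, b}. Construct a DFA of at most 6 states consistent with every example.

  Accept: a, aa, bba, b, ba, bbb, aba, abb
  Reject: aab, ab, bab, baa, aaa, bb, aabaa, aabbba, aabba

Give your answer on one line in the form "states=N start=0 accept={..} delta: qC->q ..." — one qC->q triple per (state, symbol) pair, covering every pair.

states=5 start=0 accept={1,2} delta: 0a->1 0b->1 1a->2 1b->0 2a->0 2b->3 3a->2 3b->4 4a->0 4b->2

Grow the machine one transition at a time. Run the examples from 0; the earliest place one falls off (shortest prefix, ties alphabetical) gets sent to the lowest-numbered state that keeps every Accept/Reject pair distinguishable — a pair clashes when both reach the same state with identical unread suffix — and to a fresh state only if none does.
a: 0a undefined. 0a->0: no, a/aaa meet in 0. Open state 1: 0a->1.
b: 0b undefined. 0b->0: no, aa/baa meet in 1 with "a" left. 0b->1: ok.
aa: 1a undefined. 1a->0: no, a/aab meet in 1. 1a->1: no, a/baa meet in 1. Open state 2: 1a->2.
ab: 1b undefined. 1b->0: ok.
aaa: 2a undefined. 2a->0: ok.
aab: 2b undefined. 2b->0: no, a/aabbba meet in 1. 2b->1: no, a/aab meet in 1. 2b->2: no, a/aabaa meet in 1. Open state 3: 2b->3.
aaba: 3a undefined. 3a->0: no, a/aabaa meet in 1. 3a->1: no, aa/aabaa meet in 2. 3a->2: ok.
aabb: 3b undefined. 3b->0: no, a/aabba meet in 1. 3b->1: no, a/aabbba meet in 1. 3b->2: no, aa/aabbba meet in 2. 3b->3: no, aa/aabbba meet in 2. Open state 4: 3b->4.
aabba: 4a undefined. 4a->0: ok.
aabbb: 4b undefined. 4b->0: no, a/aabbba meet in 1. 4b->1: no, aa/aabbba meet in 2. 4b->2: ok.
All examples now run through 5 states with every (state, symbol) defined. Accept strings end in {1,2}, Reject strings end in {0,3}; accept={1,2}.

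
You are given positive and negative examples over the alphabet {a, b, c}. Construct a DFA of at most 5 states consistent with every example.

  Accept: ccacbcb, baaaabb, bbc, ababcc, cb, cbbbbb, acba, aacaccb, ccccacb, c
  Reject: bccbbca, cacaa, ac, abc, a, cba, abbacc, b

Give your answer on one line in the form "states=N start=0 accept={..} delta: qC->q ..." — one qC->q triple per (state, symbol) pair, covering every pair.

State merging on the prefix tree: take the shortest (then alphabetical) example prefix whose next move is undefined and point that move at state 0, else 1, else 2, ...; a target is out if some Accept/Reject pair would then sit in one state with the same input left (inseparable). If every existing state is out, open a new one.
a: 0a undefined. 0a->0: no, acba/cba meet in 0 with "cba" left. Open state 1: 0a->1.
b: 0b undefined. 0b->0: ok.
c: 0c undefined. 0c->0: no, bbc/b meet in 0. 0c->1: no, bbc/a meet in 1. Open state 2: 0c->2.
aa: 1a undefined. 1a->0: no, baaaabb/b meet in 0. 1a->1: ok.
ab: 1b undefined. 1b->0: no, baaaabb/b meet in 0. 1b->1: no, baaaabb/a meet in 1. 1b->2: ok.
ac: 1c undefined. 1c->0: no, acba/a meet in 1. 1c->1: ok.
ca: 2a undefined. 2a->0: no, ababcc/abc meet in 2 with "c" left. 2a->1: no, acba/cacaa meet in 1. 2a->2: ok.
cb: 2b undefined. 2b->0: no, baaaabb/b meet in 0. 2b->1: no, baaaabb/ac meet in 1. 2b->2: no, baaaabb/cba meet in 2. Open state 3: 2b->3.
cc: 2c undefined. 2c->0: no, ccacbcb/abc meet in 0. 2c->1: ok.
cba: 3a undefined. 3a->0: ok.
cbb: 3b undefined. 3b->0: no, cbbbbb/cba meet in 0. 3b->1: no, cbbbbb/cacaa meet in 1. 3b->2: ok.
ababc: 3c undefined. 3c->0: ok.
All examples now run through 4 states with every (state, symbol) defined. Accept strings end in {2,3}, Reject strings end in {0,1}; accept={2,3}.

states=4 start=0 accept={2,3} delta: 0a->1 0b->0 0c->2 1a->1 1b->2 1c->1 2a->2 2b->3 2c->1 3a->0 3b->2 3c->0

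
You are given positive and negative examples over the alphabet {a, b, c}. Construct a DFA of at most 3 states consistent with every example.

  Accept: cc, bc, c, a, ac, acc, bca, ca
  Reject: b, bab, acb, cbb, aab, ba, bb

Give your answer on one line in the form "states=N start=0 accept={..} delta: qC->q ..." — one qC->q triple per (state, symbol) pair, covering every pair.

states=2 start=0 accept={0} delta: 0a->0 0b->1 0c->0 1a->1 1b->1 1c->0

State merging on the prefix tree: take the shortest (then alphabetical) example prefix whose next move is undefined and point that move at state 0, else 1, else 2, ...; a target is out if some Accept/Reject pair would then sit in one state with the same input left (inseparable). If every existing state is out, open a new one.
a: 0a undefined. 0a->0: ok.
b: 0b undefined. 0b->0: no, a/b meet in 0. Open state 1: 0b->1.
c: 0c undefined. 0c->0: ok.
ba: 1a undefined. 1a->0: no, cc/ba meet in 0. 1a->1: ok.
bb: 1b undefined. 1b->0: no, cc/bab meet in 0. 1b->1: ok.
bc: 1c undefined. 1c->0: ok.
All examples now run through 2 states with every (state, symbol) defined. Accept strings end in {0}, Reject strings end in {1}; accept={0}.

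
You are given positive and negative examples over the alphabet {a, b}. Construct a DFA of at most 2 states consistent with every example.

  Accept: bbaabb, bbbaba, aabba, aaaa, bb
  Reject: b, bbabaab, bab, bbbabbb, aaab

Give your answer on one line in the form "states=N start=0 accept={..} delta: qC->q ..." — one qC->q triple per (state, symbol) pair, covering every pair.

Grow the machine one transition at a time. Run the examples from 0; the earliest place one falls off (shortest prefix, ties alphabetical) gets sent to the lowest-numbered state that keeps every Accept/Reject pair distinguishable — a pair clashes when both reach the same state with identical unread suffix — and to a fresh state only if none does.
a: 0a undefined. 0a->0: ok.
b: 0b undefined. 0b->0: no, bbaabb/b meet in 0. Open state 1: 0b->1.
ba: 1a undefined. 1a->0: ok.
bb: 1b undefined. 1b->0: ok.
All examples now run through 2 states with every (state, symbol) defined. Accept strings end in {0}, Reject strings end in {1}; accept={0}.

states=2 start=0 accept={0} delta: 0a->0 0b->1 1a->0 1b->0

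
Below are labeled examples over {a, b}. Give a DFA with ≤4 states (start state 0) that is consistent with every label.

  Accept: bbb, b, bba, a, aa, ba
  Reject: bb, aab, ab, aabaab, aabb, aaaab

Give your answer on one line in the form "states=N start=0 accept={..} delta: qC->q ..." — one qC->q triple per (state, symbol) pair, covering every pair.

states=4 start=0 accept={1,2} delta: 0a->1 0b->1 1a->2 1b->0 2a->0 2b->3 3a->0 3b->0

State merging on the prefix tree: take the shortest (then alphabetical) example prefix whose next move is undefined and point that move at state 0, else 1, else 2, ...; a target is out if some Accept/Reject pair would then sit in one state with the same input left (inseparable). If every existing state is out, open a new one.
a: 0a undefined. 0a->0: no, b/aab meet in 0 with "b" left. Open state 1: 0a->1.
b: 0b undefined. 0b->0: no, bbb/bb meet in 0. 0b->1: ok.
aa: 1a undefined. 1a->0: no, b/aab meet in 1. 1a->1: no, bbb/aabb meet in 1 with "bb" left. Open state 2: 1a->2.
ab: 1b undefined. 1b->0: ok.
aaa: 2a undefined. 2a->0: ok.
aab: 2b undefined. 2b->0: no, bbb/aabb meet in 1. 2b->1: no, bbb/aab meet in 1. 2b->2: no, aa/aab meet in 2. Open state 3: 2b->3.
aaba: 3a undefined. 3a->0: ok.
aabb: 3b undefined. 3b->0: ok.
All examples now run through 4 states with every (state, symbol) defined. Accept strings end in {1,2}, Reject strings end in {0,3}; accept={1,2}.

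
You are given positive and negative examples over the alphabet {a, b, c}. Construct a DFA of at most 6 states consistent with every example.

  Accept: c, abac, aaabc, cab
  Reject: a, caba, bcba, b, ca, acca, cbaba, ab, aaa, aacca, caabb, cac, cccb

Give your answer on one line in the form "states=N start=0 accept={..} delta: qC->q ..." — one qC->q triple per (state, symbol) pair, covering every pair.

State merging on the prefix tree: take the shortest (then alphabetical) example prefix whose next move is undefined and point that move at state 0, else 1, else 2, ...; a target is out if some Accept/Reject pair would then sit in one state with the same input left (inseparable). If every existing state is out, open a new one.
a: 0a undefined. 0a->0: ok.
b: 0b undefined. 0b->0: ok.
c: 0c undefined. 0c->0: no, c/a meet in 0. Open state 1: 0c->1.
ca: 1a undefined. 1a->0: no, c/cac meet in 1. 1a->1: no, c/ca meet in 1. Open state 2: 1a->2.
cb: 1b undefined. 1b->0: ok.
cc: 1c undefined. 1c->0: ok.
caa: 2a undefined. 2a->0: ok.
cab: 2b undefined. 2b->0: no, cab/a meet in 0. 2b->1: ok.
cac: 2c undefined. 2c->0: ok.
All examples now run through 3 states with every (state, symbol) defined. Accept strings end in {1}, Reject strings end in {0,2}; accept={1}.

states=3 start=0 accept={1} delta: 0a->0 0b->0 0c->1 1a->2 1b->0 1c->0 2a->0 2b->1 2c->0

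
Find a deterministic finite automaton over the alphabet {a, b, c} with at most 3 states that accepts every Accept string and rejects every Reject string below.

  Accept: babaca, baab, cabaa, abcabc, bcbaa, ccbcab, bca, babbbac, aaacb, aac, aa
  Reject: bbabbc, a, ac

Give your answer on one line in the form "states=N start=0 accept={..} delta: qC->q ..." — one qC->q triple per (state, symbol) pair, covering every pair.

states=3 start=0 accept={2} delta: 0a->1 0b->0 0c->1 1a->2 1b->1 1c->1 2a->2 2b->2 2c->2

Grow the machine one transition at a time. Run the examples from 0; the earliest place one falls off (shortest prefix, ties alphabetical) gets sent to the lowest-numbered state that keeps every Accept/Reject pair distinguishable — a pair clashes when both reach the same state with identical unread suffix — and to a fresh state only if none does.
a: 0a undefined. 0a->0: no, aac/ac meet in 0 with "c" left. Open state 1: 0a->1.
b: 0b undefined. 0b->0: ok.
c: 0c undefined. 0c->0: no, bca/a meet in 1. 0c->1: ok.
aa: 1a undefined. 1a->0: no, aac/a meet in 1. 1a->1: no, bca/a meet in 1. Open state 2: 1a->2.
ab: 1b undefined. 1b->0: no, babbbac/ac meet in 1 with "c" left. 1b->1: ok.
ac: 1c undefined. 1c->0: no, abcabc/bbabbc meet in 0. 1c->1: ok.
aaa: 2a undefined. 2a->0: no, aaacb/bbabbc meet in 1. 2a->1: no, bcbaa/bbabbc meet in 1. 2a->2: ok.
aac: 2c undefined. 2c->0: no, babaca/bbabbc meet in 1. 2c->1: no, babbbac/bbabbc meet in 1. 2c->2: ok.
cab: 2b undefined. 2b->0: no, abcabc/bbabbc meet in 1. 2b->1: no, baab/bbabbc meet in 1. 2b->2: ok.
All examples now run through 3 states with every (state, symbol) defined. Accept strings end in {2}, Reject strings end in {1}; accept={2}.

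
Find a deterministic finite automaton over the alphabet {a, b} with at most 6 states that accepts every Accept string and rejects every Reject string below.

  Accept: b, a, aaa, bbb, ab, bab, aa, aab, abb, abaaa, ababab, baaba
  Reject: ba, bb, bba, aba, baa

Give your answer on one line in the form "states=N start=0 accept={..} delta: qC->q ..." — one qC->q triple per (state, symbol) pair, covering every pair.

State merging on the prefix tree: take the shortest (then alphabetical) example prefix whose next move is undefined and point that move at state 0, else 1, else 2, ...; a target is out if some Accept/Reject pair would then sit in one state with the same input left (inseparable). If every existing state is out, open a new one.
a: 0a undefined. 0a->0: no, abb/bb meet in 0 with "bb" left. Open state 1: 0a->1.
b: 0b undefined. 0b->0: no, b/bb meet in 0. 0b->1: no, aaa/baa meet in 1 with "aa" left. Open state 2: 0b->2.
aa: 1a undefined. 1a->0: ok.
ab: 1b undefined. 1b->0: no, a/aba meet in 1. 1b->1: no, aa/aba meet in 0. 1b->2: no, abb/bb meet in 2 with "b" left. Open state 3: 1b->3.
ba: 2a undefined. 2a->0: no, a/baa meet in 1. 2a->1: no, a/ba meet in 1. 2a->2: no, b/ba meet in 2. 2a->3: no, ab/ba meet in 3. Open state 4: 2a->4.
bb: 2b undefined. 2b->0: no, a/bba meet in 1. 2b->1: no, a/bb meet in 1. 2b->2: no, b/bb meet in 2. 2b->3: no, ab/bb meet in 3. 2b->4: ok.
aba: 3a undefined. 3a->0: no, aa/aba meet in 0. 3a->1: no, a/aba meet in 1. 3a->2: no, b/aba meet in 2. 3a->3: no, ab/aba meet in 3. 3a->4: ok.
abb: 3b undefined. 3b->0: ok.
baa: 4a undefined. 4a->0: no, aa/bba meet in 0. 4a->1: no, a/bba meet in 1. 4a->2: no, b/bba meet in 2. 4a->3: no, ab/bba meet in 3. 4a->4: no, abaaa/ba meet in 4. Open state 5: 4a->5.
bab: 4b undefined. 4b->0: ok.
baab: 5b undefined. 5b->0: ok.
abaaa: 5a undefined. 5a->0: ok.
All examples now run through 6 states with every (state, symbol) defined. Accept strings end in {0,1,2,3}, Reject strings end in {4,5}; accept={0,1,2,3}.

states=6 start=0 accept={0,1,2,3} delta: 0a->1 0b->2 1a->0 1b->3 2a->4 2b->4 3a->4 3b->0 4a->5 4b->0 5a->0 5b->0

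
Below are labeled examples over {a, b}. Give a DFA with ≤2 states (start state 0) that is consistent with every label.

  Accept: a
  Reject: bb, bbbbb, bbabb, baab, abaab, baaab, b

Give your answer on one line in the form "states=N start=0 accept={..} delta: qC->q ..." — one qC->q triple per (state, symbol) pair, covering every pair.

Fold the examples into a partial DFA from state 0: repeatedly fix the first undefined (state, symbol) met by the shortest-then-alphabetical prefix, trying targets in increasing order and rejecting any under which an Accept and a Reject string meet in one state with the same remainder; add a state when all current targets are rejected. Accepting states are where Accept strings end.
a: 0a undefined. 0a->0: ok.
b: 0b undefined. 0b->0: no, a/bb meet in 0. Open state 1: 0b->1.
ba: 1a undefined. 1a->0: ok.
bb: 1b undefined. 1b->0: no, a/bb meet in 0. 1b->1: ok.
All examples now run through 2 states with every (state, symbol) defined. Accept strings end in {0}, Reject strings end in {1}; accept={0}.

states=2 start=0 accept={0} delta: 0a->0 0b->1 1a->0 1b->1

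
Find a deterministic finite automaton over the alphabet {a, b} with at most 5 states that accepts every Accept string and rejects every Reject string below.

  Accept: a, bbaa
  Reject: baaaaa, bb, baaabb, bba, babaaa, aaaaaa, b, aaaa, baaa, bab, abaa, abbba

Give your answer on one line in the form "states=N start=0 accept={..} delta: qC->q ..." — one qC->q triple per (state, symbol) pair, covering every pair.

states=3 start=0 accept={1} delta: 0a->1 0b->2 1a->0 1b->0 2a->0 2b->2

Grow the machine one transition at a time. Run the examples from 0; the earliest place one falls off (shortest prefix, ties alphabetical) gets sent to the lowest-numbered state that keeps every Accept/Reject pair distinguishable — a pair clashes when both reach the same state with identical unread suffix — and to a fresh state only if none does.
a: 0a undefined. 0a->0: no, a/aaaaaa meet in 0. Open state 1: 0a->1.
b: 0b undefined. 0b->0: no, a/bba meet in 1. 0b->1: no, a/b meet in 1. Open state 2: 0b->2.
aa: 1a undefined. 1a->0: ok.
ab: 1b undefined. 1b->0: ok.
ba: 2a undefined. 2a->0: ok.
bb: 2b undefined. 2b->0: no, a/bba meet in 1. 2b->1: no, a/bb meet in 1. 2b->2: ok.
All examples now run through 3 states with every (state, symbol) defined. Accept strings end in {1}, Reject strings end in {0,2}; accept={1}.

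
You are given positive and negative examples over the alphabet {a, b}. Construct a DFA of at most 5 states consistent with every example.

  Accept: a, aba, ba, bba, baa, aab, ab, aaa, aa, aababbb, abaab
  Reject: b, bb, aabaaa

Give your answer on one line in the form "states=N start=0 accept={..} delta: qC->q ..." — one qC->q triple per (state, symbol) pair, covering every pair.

states=5 start=0 accept={1,2,3} delta: 0a->1 0b->0 1a->1 1b->2 2a->3 2b->1 3a->4 3b->1 4a->0 4b->1

Fold the examples into a partial DFA from state 0: repeatedly fix the first undefined (state, symbol) met by the shortest-then-alphabetical prefix, trying targets in increasing order and rejecting any under which an Accept and a Reject string meet in one state with the same remainder; add a state when all current targets are rejected. Accepting states are where Accept strings end.
a: 0a undefined. 0a->0: no, aab/b meet in 0 with "b" left. Open state 1: 0a->1.
b: 0b undefined. 0b->0: ok.
aa: 1a undefined. 1a->0: no, a/aabaaa meet in 1. 1a->1: ok.
ab: 1b undefined. 1b->0: no, a/aabaaa meet in 1. 1b->1: no, a/aabaaa meet in 1. Open state 2: 1b->2.
aba: 2a undefined. 2a->0: no, a/aabaaa meet in 1. 2a->1: no, a/aabaaa meet in 1. 2a->2: no, aba/aabaaa meet in 2. Open state 3: 2a->3.
abaa: 3a undefined. 3a->0: no, a/aabaaa meet in 1. 3a->1: no, a/aabaaa meet in 1. 3a->2: no, aba/aabaaa meet in 3. 3a->3: no, aba/aabaaa meet in 3. Open state 4: 3a->4.
aabab: 3b undefined. 3b->0: no, aababbb/b meet in 0. 3b->1: ok.
abaab: 4b undefined. 4b->0: no, abaab/b meet in 0. 4b->1: ok.
aabaaa: 4a undefined. 4a->0: ok.
aababbb: 2b undefined. 2b->0: no, aababbb/b meet in 0. 2b->1: ok.
All examples now run through 5 states with every (state, symbol) defined. Accept strings end in {1,2,3}, Reject strings end in {0}; accept={1,2,3}.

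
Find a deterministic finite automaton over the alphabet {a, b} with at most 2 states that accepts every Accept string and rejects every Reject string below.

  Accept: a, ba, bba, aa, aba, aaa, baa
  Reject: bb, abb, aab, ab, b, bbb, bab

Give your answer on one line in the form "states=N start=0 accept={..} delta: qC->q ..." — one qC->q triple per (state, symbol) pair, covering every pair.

states=2 start=0 accept={0} delta: 0a->0 0b->1 1a->0 1b->1

State merging on the prefix tree: take the shortest (then alphabetical) example prefix whose next move is undefined and point that move at state 0, else 1, else 2, ...; a target is out if some Accept/Reject pair would then sit in one state with the same input left (inseparable). If every existing state is out, open a new one.
a: 0a undefined. 0a->0: ok.
b: 0b undefined. 0b->0: no, a/bb meet in 0. Open state 1: 0b->1.
ba: 1a undefined. 1a->0: ok.
bb: 1b undefined. 1b->0: no, a/bb meet in 0. 1b->1: ok.
All examples now run through 2 states with every (state, symbol) defined. Accept strings end in {0}, Reject strings end in {1}; accept={0}.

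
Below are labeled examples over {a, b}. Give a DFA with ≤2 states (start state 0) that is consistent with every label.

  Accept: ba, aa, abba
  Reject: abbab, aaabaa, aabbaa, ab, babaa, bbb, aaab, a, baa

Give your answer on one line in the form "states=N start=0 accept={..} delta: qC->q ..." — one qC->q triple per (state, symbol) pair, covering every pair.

Grow the machine one transition at a time. Run the examples from 0; the earliest place one falls off (shortest prefix, ties alphabetical) gets sent to the lowest-numbered state that keeps every Accept/Reject pair distinguishable — a pair clashes when both reach the same state with identical unread suffix — and to a fresh state only if none does.
a: 0a undefined. 0a->0: no, aa/a meet in 0. Open state 1: 0a->1.
b: 0b undefined. 0b->0: no, ba/a meet in 1. 0b->1: ok.
aa: 1a undefined. 1a->0: ok.
ab: 1b undefined. 1b->0: no, ba/aaabaa meet in 0. 1b->1: ok.
All examples now run through 2 states with every (state, symbol) defined. Accept strings end in {0}, Reject strings end in {1}; accept={0}.

states=2 start=0 accept={0} delta: 0a->1 0b->1 1a->0 1b->1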